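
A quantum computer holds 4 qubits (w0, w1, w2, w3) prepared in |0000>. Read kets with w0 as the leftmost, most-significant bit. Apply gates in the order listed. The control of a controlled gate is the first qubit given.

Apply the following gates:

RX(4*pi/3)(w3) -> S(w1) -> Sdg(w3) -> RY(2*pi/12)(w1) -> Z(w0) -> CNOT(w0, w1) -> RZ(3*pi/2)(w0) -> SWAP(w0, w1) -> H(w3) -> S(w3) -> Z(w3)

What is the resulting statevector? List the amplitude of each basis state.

The resulting statevector has amplitude (sqrt(3) + 2)*exp(I*pi/4)/4 on |0000>, exp(3*I*pi/4)/4 on |0001>, exp(I*pi/4)/4 on |1000>, (2 - sqrt(3))*exp(3*I*pi/4)/4 on |1001>, and 0 on every other basis state.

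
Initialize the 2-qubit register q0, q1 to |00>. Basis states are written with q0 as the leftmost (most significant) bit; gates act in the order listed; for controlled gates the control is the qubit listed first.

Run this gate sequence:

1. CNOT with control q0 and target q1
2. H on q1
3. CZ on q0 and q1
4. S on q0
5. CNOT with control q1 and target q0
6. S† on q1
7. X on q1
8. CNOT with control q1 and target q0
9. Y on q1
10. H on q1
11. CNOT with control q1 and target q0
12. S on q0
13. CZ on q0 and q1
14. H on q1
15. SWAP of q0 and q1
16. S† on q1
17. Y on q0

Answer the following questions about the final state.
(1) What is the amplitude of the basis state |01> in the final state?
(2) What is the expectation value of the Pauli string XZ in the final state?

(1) |01> carries amplitude sqrt(2)*(-1 - I)/4 in the final state.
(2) In the final state, XZ has expectation 1.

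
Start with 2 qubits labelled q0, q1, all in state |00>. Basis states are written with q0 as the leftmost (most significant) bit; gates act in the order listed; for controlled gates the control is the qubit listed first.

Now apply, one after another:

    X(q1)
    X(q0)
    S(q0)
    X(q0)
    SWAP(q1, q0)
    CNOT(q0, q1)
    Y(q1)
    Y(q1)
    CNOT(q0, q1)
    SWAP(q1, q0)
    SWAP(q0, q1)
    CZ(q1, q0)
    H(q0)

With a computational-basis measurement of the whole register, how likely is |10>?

A full measurement returns |10> with probability 1/2. Key observation: steps 5-10 multiply out to the identity, so the circuit reduces to the remaining gates.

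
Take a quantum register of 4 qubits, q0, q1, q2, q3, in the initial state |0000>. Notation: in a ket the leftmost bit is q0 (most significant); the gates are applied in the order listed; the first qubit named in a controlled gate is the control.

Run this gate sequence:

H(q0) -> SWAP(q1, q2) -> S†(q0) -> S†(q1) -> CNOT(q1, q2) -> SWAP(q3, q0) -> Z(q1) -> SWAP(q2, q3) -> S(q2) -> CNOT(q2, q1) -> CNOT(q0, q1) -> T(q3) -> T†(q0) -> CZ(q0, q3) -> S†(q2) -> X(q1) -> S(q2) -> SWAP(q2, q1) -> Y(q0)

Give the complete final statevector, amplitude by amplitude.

After the circuit, the state carries amplitude sqrt(2)*I/2 on |1010>, sqrt(2)*I/2 on |1100>, and 0 on every other basis state.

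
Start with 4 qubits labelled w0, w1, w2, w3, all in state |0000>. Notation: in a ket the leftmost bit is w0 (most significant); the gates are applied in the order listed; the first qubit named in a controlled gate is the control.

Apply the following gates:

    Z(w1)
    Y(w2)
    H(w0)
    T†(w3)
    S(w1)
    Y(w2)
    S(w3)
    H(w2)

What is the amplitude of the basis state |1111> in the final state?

The amplitude on |1111> is 0.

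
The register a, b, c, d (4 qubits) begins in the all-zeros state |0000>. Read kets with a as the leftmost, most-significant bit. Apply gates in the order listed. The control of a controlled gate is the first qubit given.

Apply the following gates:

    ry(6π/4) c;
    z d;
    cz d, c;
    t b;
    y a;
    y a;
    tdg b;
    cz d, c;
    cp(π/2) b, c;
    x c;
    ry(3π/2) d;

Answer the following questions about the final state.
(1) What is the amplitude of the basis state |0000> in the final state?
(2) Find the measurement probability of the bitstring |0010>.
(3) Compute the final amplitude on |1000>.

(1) The final state's coefficient on |0000> equals -1/2.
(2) The probability of measuring |0010> is 1/4.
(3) The final state's coefficient on |1000> equals 0.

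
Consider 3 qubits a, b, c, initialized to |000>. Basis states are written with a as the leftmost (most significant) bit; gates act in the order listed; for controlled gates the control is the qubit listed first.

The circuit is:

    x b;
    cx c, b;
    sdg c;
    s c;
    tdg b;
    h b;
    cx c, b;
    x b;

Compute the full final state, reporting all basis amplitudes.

The final amplitudes are sqrt(2)*exp(3*I*pi/4)/2 on |000>, -sqrt(2)*exp(3*I*pi/4)/2 on |010>, and 0 on every other basis state.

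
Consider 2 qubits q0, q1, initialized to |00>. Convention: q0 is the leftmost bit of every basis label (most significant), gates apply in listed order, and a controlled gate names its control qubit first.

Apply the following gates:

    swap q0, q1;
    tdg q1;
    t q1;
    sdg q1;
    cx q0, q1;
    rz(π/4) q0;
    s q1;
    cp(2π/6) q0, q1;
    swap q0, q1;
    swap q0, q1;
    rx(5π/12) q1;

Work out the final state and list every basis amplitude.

After the circuit, the state carries amplitude (-sqrt(sqrt(2) + 2)/4 - sqrt(6 - 3*sqrt(2))/4)*exp(7*I*pi/8) on |00>, (-sqrt(3*sqrt(2) + 6)/4 + sqrt(2 - sqrt(2))/4)*exp(3*I*pi/8) on |01>, 0 on |10>, 0 on |11>.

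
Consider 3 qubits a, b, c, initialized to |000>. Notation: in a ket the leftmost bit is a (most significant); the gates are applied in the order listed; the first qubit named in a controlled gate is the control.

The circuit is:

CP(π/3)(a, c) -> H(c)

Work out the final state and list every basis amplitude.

The resulting statevector has amplitude sqrt(2)/2 on |000>, sqrt(2)/2 on |001>, and 0 on every other basis state.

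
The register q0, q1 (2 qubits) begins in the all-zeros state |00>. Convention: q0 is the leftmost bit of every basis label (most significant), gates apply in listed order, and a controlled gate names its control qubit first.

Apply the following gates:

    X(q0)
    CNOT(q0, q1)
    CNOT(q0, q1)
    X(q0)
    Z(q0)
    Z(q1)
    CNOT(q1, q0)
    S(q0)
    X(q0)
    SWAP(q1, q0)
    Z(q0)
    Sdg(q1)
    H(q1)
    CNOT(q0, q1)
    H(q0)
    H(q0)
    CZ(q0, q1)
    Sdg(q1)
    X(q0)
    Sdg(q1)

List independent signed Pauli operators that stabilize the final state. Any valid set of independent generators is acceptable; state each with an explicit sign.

The final state is stabilized by the group generated by +IX, -ZI; other independent generating sets are equally valid.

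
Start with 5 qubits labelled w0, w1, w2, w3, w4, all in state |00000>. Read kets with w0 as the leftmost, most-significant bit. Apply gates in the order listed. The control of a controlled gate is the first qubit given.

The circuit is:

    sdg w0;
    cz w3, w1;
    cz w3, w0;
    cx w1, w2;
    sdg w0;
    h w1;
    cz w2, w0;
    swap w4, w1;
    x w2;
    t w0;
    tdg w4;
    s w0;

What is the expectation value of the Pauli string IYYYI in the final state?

The observable IYYYI averages to 0.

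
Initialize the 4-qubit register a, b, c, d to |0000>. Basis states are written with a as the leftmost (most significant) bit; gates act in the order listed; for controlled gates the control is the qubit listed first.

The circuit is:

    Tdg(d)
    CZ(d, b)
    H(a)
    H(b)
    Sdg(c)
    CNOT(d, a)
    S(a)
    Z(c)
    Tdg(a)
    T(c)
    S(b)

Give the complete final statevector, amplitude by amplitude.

The final amplitudes are 1/2 on |0000>, I/2 on |0100>, exp(I*pi/4)/2 on |1000>, exp(3*I*pi/4)/2 on |1100>, and 0 on every other basis state.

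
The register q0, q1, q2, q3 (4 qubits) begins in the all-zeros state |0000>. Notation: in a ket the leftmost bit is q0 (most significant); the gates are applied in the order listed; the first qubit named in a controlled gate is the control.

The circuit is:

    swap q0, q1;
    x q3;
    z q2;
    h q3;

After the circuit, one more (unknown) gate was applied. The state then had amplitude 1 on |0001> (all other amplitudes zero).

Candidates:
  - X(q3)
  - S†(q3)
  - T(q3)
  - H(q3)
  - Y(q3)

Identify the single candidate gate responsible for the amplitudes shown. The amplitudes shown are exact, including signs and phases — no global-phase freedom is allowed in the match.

The applied gate was H(q3).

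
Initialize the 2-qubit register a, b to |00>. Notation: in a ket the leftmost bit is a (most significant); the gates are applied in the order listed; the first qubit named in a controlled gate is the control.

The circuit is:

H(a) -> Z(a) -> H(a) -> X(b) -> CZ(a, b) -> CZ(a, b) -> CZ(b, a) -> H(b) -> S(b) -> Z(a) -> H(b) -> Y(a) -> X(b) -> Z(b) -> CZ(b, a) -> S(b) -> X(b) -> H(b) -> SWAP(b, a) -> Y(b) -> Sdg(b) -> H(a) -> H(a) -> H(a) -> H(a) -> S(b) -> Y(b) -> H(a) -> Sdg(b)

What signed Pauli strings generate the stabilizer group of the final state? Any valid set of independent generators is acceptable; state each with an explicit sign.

The stabilizer group can be generated by -XI, +IZ, among other valid generating sets. Key observation: steps 20-27 multiply out to the identity, so the circuit reduces to the remaining gates.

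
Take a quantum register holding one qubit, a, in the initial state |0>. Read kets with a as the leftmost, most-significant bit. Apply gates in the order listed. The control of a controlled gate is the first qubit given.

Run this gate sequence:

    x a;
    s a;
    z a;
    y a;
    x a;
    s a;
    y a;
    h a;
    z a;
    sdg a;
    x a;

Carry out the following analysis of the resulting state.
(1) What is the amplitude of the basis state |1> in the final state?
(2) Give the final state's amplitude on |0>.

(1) |1> carries amplitude -sqrt(2)/2 in the final state.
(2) The amplitude on |0> is -sqrt(2)*I/2.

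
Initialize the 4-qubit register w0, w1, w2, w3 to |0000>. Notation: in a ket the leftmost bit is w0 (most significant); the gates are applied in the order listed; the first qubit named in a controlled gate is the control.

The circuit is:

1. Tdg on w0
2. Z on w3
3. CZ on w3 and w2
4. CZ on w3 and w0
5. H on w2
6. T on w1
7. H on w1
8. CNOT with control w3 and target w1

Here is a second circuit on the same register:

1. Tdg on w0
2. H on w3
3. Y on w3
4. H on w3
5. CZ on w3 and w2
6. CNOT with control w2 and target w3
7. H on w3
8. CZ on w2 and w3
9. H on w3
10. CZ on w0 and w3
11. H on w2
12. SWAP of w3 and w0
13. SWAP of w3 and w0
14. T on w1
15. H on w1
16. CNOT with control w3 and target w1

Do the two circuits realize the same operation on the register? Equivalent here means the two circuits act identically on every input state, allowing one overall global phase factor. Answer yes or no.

No: there is an input state on which the two circuits produce genuinely different outputs (not merely differing by a phase).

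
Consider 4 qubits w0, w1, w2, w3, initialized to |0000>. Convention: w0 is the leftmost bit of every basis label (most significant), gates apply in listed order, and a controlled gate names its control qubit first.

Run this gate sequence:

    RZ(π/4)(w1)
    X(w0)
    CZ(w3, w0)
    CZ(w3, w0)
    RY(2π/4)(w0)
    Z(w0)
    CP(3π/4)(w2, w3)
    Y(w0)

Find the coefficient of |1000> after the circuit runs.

|1000> carries amplitude -sqrt(2)*exp(3*I*pi/8)/2 in the final state. Key observation: steps 3-4 multiply out to the identity, so the circuit reduces to the remaining gates.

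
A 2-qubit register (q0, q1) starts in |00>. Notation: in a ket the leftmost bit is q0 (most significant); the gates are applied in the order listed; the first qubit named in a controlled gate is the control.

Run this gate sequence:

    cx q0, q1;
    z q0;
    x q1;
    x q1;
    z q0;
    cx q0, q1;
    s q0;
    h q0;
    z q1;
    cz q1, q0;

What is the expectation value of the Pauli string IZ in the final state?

The observable IZ averages to 1. Key observation: the block from step 1 through step 6 cancels to the identity and can be dropped.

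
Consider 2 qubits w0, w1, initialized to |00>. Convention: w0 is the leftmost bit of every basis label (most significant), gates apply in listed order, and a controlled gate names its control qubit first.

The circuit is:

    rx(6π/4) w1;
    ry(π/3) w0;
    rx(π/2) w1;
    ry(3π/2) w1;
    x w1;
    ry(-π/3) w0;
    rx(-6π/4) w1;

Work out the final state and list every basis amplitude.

The resulting statevector has amplitude 1/2 + I/2 on |00>, -1/2 - I/2 on |01>, 0 on |10>, 0 on |11>.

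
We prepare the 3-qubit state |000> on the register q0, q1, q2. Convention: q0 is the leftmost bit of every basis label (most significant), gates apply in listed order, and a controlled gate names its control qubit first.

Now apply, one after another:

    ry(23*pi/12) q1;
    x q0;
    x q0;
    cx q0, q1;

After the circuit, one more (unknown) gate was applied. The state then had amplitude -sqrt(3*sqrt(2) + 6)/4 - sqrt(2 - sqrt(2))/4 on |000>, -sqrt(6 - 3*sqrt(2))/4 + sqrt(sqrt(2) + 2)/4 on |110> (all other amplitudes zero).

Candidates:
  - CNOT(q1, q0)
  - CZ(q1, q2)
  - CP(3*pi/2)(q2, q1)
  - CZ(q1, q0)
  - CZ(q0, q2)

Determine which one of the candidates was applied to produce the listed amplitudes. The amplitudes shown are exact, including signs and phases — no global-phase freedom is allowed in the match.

The unique candidate consistent with the amplitudes is CNOT(q1, q0). Key observation: gates 2-3 undo each other exactly, leaving only the rest of the circuit to track.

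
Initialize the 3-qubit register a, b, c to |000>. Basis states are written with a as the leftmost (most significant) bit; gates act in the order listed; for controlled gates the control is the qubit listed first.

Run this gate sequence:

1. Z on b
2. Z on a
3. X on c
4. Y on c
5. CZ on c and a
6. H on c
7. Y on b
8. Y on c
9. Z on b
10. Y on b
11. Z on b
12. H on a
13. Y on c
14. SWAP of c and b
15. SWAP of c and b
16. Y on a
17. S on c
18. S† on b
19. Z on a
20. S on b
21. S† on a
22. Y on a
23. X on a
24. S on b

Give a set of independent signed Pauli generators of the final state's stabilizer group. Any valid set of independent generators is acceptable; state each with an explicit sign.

One valid set of independent stabilizer generators is +YII, +IIY, +IZI (any independent generating set of the same group is equally correct).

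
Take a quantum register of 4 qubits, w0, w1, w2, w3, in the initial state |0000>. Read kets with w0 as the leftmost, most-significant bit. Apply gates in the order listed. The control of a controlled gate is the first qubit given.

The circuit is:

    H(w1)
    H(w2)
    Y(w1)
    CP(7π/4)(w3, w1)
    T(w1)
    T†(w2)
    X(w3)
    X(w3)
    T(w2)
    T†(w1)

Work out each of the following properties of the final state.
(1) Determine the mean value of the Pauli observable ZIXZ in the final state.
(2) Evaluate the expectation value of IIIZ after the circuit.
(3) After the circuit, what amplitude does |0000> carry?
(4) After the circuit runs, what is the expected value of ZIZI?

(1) The expectation value of ZIXZ is 1. Key observation: the block from step 5 through step 10 cancels to the identity and can be dropped.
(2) The expectation value of IIIZ is 1.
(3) The final state's coefficient on |0000> equals -I/2.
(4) The expectation value of ZIZI is 0.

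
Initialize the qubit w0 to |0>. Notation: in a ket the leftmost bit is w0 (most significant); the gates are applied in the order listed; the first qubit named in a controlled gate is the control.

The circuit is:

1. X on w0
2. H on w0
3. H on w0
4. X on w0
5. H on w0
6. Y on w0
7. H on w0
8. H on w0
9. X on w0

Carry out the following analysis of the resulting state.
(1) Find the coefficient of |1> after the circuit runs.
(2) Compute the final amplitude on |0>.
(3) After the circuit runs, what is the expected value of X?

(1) The amplitude on |1> is -sqrt(2)*I/2.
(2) |0> carries amplitude sqrt(2)*I/2 in the final state.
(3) In the final state, X has expectation -1.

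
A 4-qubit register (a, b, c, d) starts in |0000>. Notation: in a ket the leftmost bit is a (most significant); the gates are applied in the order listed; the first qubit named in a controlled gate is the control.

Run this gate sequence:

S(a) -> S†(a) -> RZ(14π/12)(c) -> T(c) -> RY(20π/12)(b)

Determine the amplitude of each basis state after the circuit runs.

After the circuit, the state carries amplitude sqrt(3)*exp(5*I*pi/12)/2 on |0000>, -exp(5*I*pi/12)/2 on |0100>, and 0 on every other basis state. Key observation: steps 1-2 multiply out to the identity, so the circuit reduces to the remaining gates.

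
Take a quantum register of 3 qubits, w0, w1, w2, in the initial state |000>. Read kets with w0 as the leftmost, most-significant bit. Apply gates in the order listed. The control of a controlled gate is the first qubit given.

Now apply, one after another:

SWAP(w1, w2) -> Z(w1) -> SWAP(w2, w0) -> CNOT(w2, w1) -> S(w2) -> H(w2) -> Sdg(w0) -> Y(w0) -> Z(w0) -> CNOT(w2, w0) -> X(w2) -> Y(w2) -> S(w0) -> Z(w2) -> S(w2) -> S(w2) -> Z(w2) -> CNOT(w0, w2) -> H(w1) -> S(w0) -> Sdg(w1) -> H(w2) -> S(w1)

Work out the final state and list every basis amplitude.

The resulting statevector has amplitude -sqrt(2)/4 on |000>, sqrt(2)/4 on |001>, -sqrt(2)/4 on |010>, sqrt(2)/4 on |011>, sqrt(2)/4 on |100>, -sqrt(2)/4 on |101>, sqrt(2)/4 on |110>, -sqrt(2)/4 on |111>.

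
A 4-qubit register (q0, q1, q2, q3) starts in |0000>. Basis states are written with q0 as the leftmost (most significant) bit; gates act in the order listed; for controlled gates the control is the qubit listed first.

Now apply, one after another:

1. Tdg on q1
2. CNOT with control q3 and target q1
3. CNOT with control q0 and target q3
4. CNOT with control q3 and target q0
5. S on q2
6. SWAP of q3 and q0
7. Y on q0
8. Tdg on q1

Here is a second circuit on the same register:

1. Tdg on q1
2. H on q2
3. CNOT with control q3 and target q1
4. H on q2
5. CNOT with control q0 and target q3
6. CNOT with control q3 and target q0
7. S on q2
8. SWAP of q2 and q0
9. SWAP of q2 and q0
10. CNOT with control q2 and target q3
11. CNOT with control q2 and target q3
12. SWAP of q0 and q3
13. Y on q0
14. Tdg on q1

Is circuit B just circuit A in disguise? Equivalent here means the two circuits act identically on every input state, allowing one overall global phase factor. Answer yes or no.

Yes — the two circuits implement the same unitary up to a global phase.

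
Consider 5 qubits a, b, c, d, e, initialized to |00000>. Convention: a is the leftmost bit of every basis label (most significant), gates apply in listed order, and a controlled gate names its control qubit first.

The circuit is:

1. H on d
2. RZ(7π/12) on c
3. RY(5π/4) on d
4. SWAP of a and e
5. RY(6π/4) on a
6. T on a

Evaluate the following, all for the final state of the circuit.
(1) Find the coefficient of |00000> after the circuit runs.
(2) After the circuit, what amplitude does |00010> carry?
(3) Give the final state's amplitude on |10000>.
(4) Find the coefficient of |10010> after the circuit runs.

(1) The amplitude on |00000> is (-sqrt(sqrt(2) + 2) - sqrt(2 - sqrt(2)))*exp(17*I*pi/24)/4.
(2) |00010> carries amplitude (-sqrt(2 - sqrt(2)) + sqrt(sqrt(2) + 2))*exp(17*I*pi/24)/4 in the final state.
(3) The amplitude on |10000> is (sqrt(2 - sqrt(2)) + sqrt(sqrt(2) + 2))*exp(23*I*pi/24)/4.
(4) The final state's coefficient on |10010> equals (-sqrt(sqrt(2) + 2) + sqrt(2 - sqrt(2)))*exp(23*I*pi/24)/4.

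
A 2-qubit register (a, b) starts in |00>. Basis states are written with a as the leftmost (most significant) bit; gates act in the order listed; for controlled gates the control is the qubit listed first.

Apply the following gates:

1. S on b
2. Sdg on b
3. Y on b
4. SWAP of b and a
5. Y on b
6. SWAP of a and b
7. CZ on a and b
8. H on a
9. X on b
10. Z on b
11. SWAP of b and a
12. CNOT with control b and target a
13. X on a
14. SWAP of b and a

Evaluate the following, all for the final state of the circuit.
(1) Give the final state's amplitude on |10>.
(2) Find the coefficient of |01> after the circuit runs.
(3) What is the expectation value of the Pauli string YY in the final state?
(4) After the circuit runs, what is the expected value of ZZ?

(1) |10> carries amplitude -sqrt(2)/2 in the final state.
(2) The final state's coefficient on |01> equals sqrt(2)/2.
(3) The expectation value of YY is -1.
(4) The observable ZZ averages to -1.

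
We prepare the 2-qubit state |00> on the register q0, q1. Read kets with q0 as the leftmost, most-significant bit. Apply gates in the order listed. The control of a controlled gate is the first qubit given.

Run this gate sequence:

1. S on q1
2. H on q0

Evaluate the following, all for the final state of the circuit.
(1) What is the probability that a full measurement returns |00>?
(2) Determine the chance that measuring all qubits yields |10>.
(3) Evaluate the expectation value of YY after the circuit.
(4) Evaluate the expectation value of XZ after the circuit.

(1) A full measurement returns |00> with probability 1/2.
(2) A full measurement returns |10> with probability 1/2.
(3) The observable YY averages to 0.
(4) The expectation value of XZ is 1.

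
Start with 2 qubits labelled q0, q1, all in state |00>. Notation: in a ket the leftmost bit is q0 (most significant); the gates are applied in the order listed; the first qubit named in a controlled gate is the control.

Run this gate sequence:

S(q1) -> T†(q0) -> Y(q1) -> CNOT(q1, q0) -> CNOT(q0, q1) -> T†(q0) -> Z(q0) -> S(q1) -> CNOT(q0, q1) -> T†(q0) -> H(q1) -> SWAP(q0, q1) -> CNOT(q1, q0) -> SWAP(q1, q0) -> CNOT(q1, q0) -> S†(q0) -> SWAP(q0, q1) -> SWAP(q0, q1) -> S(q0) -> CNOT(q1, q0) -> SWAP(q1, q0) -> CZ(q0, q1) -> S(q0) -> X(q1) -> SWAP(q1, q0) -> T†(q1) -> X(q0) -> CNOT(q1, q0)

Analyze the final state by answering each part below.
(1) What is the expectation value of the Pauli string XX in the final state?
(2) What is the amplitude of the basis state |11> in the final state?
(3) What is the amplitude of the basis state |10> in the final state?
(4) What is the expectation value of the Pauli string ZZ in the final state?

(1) The observable XX averages to sqrt(2)/2. Key observation: the block from step 14 through step 21 cancels to the identity and can be dropped.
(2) The final state's coefficient on |11> equals 0.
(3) The final state's coefficient on |10> equals sqrt(2)/2.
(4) In the final state, ZZ has expectation -1.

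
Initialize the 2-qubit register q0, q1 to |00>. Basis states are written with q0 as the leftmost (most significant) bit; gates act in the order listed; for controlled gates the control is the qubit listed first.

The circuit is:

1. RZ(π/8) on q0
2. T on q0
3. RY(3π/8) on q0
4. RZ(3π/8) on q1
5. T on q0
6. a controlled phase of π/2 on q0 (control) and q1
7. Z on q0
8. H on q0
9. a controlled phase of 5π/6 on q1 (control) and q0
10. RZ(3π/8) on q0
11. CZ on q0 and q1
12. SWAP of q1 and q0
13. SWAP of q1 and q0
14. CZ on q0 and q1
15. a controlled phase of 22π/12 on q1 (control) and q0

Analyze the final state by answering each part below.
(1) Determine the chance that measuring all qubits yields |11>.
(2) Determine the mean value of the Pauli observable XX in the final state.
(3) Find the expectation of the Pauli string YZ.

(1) A full measurement returns |11> with probability 0. Key observation: steps 11-14 multiply out to the identity, so the circuit reduces to the remaining gates.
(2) The observable XX averages to 0.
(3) In the final state, YZ has expectation -I*exp(-I*pi/8)*sin(3*pi/16)*cos(3*pi/16)/2 - I*exp(3*I*pi/8)*cos(3*pi/16)**2/2 + I*exp(-5*I*pi/8)*sin(3*pi/16)*cos(3*pi/16)/2 - I*exp(-3*I*pi/8)*sin(3*pi/16)**2/2 + I*exp(3*I*pi/8)*sin(3*pi/16)**2/2 - I*exp(5*I*pi/8)*sin(3*pi/16)*cos(3*pi/16)/2 + I*exp(-3*I*pi/8)*cos(3*pi/16)**2/2 + I*exp(I*pi/8)*sin(3*pi/16)*cos(3*pi/16)/2.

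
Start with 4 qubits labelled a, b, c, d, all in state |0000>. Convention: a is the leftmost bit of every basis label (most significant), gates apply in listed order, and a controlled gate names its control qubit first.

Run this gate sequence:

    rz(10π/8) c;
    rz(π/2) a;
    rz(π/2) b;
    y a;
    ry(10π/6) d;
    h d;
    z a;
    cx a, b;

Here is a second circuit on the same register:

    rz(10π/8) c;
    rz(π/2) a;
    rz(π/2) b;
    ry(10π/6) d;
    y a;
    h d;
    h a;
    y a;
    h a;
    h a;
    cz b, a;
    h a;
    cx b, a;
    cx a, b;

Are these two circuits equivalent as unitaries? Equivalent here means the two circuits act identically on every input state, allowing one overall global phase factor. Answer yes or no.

No — the two circuits implement different unitaries, even allowing a global phase.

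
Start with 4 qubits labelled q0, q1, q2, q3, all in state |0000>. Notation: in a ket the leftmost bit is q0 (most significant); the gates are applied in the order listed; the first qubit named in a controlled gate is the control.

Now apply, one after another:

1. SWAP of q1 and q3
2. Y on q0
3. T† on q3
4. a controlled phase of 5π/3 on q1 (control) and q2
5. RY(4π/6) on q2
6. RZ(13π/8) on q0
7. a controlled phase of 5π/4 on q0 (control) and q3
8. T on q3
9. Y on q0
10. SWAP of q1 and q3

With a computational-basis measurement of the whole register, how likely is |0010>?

Outcome |0010> occurs with probability 3/4.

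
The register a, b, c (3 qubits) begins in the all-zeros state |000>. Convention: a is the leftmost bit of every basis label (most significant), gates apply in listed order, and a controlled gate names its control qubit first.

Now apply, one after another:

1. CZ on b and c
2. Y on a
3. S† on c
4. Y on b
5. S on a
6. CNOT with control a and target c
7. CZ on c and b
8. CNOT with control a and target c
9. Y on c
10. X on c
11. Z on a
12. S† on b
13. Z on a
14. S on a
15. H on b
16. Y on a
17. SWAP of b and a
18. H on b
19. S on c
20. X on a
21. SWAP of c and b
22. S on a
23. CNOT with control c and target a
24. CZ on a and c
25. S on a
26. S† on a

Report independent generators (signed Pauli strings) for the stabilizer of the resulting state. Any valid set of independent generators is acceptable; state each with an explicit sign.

The final state is stabilized by the group generated by -YII, -IIY, +IZI; other independent generating sets are equally valid.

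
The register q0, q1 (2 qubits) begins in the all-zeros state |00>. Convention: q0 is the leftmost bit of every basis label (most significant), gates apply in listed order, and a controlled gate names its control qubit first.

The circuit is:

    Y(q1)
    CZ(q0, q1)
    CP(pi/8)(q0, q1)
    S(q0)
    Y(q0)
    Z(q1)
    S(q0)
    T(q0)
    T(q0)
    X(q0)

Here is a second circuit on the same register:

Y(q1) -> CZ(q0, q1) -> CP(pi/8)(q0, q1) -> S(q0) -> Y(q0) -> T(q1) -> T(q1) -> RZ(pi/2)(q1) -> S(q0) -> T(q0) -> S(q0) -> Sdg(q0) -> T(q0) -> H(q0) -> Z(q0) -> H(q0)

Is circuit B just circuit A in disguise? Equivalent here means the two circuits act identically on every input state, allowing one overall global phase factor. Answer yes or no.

Yes, they are equivalent — the unitaries differ by at most a global phase.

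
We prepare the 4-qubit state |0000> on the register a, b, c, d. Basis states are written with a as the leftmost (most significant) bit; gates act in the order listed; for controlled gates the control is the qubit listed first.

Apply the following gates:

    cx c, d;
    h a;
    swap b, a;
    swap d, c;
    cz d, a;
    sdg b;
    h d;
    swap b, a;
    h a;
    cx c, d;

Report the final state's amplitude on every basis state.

The resulting statevector has amplitude sqrt(2)*(1 - I)/4 on |0000>, sqrt(2)*(1 - I)/4 on |0001>, sqrt(2)*(1 + I)/4 on |1000>, sqrt(2)*(1 + I)/4 on |1001>, and 0 on every other basis state.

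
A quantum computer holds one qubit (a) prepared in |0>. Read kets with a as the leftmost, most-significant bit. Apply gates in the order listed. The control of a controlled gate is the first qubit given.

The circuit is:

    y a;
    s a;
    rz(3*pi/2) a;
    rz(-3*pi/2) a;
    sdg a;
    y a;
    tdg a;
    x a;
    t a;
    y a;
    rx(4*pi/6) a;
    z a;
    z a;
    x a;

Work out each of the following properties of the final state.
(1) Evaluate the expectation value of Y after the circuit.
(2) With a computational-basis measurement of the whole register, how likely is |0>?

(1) The observable Y averages to sqrt(3)/2. Key observation: gates 1-6 undo each other exactly, leaving only the rest of the circuit to track.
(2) A full measurement returns |0> with probability 3/4.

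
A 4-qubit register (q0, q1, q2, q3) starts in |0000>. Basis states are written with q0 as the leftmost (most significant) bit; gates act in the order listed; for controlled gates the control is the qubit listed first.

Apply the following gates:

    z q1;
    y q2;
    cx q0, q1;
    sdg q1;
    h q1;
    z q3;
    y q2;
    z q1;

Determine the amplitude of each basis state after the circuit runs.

After the circuit, the state carries amplitude sqrt(2)/2 on |0000>, -sqrt(2)/2 on |0100>, and 0 on every other basis state.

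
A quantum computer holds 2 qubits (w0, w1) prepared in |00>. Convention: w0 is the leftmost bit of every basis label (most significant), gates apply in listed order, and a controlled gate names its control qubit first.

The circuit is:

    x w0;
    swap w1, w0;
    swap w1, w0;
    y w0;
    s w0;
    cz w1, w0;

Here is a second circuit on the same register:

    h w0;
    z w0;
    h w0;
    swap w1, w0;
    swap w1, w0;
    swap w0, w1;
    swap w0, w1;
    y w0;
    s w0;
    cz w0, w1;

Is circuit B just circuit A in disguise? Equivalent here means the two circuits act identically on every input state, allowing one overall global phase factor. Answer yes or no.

Yes — the two circuits implement the same unitary up to a global phase.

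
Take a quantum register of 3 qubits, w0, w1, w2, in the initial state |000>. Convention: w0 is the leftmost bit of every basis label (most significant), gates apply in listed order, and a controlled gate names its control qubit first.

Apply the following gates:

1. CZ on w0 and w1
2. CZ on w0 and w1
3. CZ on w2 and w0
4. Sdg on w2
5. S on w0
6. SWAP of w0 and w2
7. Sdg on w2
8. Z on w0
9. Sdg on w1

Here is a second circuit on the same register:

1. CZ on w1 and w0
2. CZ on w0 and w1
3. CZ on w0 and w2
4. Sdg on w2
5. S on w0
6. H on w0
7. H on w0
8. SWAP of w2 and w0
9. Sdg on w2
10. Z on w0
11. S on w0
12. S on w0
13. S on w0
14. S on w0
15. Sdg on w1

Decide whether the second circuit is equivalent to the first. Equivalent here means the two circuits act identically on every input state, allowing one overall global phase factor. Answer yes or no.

Yes — the two circuits implement the same unitary up to a global phase.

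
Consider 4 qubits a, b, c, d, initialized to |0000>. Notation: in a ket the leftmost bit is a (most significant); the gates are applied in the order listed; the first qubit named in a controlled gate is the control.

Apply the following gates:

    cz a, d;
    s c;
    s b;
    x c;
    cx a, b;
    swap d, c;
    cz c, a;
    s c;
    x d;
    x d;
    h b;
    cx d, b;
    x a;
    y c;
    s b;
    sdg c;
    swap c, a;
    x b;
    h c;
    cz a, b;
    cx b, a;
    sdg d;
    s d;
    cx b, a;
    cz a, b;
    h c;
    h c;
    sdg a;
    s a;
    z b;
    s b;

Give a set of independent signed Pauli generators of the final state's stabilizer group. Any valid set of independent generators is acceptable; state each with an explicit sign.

The final state is stabilized by the group generated by -IXII, -IIXI, -ZIII, -IIIZ; other independent generating sets are equally valid. Key observation: gates 19-26 undo each other exactly, leaving only the rest of the circuit to track.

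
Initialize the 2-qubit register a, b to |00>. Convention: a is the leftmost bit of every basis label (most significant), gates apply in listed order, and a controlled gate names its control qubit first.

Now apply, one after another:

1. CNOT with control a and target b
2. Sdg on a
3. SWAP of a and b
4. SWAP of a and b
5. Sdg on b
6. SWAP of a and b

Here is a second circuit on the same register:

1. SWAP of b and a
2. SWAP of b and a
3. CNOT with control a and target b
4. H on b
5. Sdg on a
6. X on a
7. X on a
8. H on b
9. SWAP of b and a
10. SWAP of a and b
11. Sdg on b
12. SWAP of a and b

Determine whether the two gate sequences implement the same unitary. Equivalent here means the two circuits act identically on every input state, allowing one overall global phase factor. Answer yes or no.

Yes, they are equivalent — the unitaries differ by at most a global phase.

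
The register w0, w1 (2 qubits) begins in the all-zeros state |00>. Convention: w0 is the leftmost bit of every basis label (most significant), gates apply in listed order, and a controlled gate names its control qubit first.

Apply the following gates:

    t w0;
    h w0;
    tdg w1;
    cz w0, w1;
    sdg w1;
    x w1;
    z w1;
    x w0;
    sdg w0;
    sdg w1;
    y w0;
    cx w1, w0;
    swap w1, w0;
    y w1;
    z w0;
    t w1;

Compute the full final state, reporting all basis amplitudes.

The final amplitudes are 0 on |00>, 0 on |01>, sqrt(2)/2 on |10>, sqrt(2)*exp(3*I*pi/4)/2 on |11>.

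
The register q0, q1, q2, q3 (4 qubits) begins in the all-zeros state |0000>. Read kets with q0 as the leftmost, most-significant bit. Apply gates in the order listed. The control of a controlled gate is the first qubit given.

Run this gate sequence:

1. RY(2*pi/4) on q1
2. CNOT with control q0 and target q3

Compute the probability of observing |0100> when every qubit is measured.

The probability of measuring |0100> is 1/2.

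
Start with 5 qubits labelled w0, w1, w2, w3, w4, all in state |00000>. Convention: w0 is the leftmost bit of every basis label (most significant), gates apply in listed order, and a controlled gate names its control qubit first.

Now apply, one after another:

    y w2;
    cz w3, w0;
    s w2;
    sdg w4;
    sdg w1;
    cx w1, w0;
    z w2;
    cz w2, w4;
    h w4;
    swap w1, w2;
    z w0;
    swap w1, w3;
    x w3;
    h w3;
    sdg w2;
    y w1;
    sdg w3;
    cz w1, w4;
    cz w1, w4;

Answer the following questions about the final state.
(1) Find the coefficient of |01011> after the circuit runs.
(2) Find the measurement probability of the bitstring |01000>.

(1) The amplitude on |01011> is 1/2.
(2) Outcome |01000> occurs with probability 1/4.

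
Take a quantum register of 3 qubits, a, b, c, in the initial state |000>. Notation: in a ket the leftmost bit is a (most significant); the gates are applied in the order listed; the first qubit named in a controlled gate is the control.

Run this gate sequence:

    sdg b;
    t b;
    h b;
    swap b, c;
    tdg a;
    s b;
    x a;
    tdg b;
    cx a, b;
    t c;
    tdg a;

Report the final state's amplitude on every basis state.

The final amplitudes are -sqrt(2)*exp(3*I*pi/4)/2 on |110>, sqrt(2)/2 on |111>, and 0 on every other basis state.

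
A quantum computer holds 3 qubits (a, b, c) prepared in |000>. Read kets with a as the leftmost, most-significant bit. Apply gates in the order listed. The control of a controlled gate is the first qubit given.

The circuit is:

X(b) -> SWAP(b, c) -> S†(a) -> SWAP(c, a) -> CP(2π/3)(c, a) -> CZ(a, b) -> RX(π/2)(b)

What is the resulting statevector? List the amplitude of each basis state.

After the circuit, the state carries amplitude sqrt(2)/2 on |100>, -sqrt(2)*I/2 on |110>, and 0 on every other basis state.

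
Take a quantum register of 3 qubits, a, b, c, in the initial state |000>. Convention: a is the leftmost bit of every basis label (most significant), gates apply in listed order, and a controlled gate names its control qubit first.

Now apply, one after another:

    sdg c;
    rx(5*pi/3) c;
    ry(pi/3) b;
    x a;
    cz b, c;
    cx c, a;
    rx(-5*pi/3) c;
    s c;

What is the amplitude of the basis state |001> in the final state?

|001> carries amplitude -3/8 in the final state.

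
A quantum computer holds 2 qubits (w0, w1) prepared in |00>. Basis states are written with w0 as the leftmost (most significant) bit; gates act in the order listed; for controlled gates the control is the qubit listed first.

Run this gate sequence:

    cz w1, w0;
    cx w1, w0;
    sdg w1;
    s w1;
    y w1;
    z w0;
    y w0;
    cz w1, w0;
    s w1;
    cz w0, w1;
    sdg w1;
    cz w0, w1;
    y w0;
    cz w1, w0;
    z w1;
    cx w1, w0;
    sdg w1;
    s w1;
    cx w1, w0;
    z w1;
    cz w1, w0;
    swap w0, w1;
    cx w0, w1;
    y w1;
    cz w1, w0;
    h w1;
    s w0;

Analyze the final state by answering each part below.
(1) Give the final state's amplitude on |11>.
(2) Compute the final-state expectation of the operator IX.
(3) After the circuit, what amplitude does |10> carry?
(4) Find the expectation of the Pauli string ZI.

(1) |11> carries amplitude -sqrt(2)*I/2 in the final state. Key observation: gates 14-21 undo each other exactly, leaving only the rest of the circuit to track.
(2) The observable IX averages to 1.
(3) The final state's coefficient on |10> equals -sqrt(2)*I/2.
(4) The observable ZI averages to -1.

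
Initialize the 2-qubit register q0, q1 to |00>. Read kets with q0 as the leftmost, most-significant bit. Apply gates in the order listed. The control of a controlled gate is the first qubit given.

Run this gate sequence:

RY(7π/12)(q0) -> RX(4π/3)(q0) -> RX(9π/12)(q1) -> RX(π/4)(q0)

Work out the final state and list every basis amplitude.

After the circuit, the state carries amplitude I*(1 - I)*(-2*sqrt(sqrt(2) + 2) - sqrt(12 - 6*sqrt(2)) + sqrt(2*sqrt(2) + 4))/16 on |00>, -(1 - I)*(sqrt(4 - 2*sqrt(2)) + 2*sqrt(2 - sqrt(2)) + sqrt(6*sqrt(2) + 12))/16 on |01>, -sqrt(3*sqrt(2) + 6)/8 - sqrt(2 - sqrt(2))/4 + sqrt(4 - 2*sqrt(2))/16 + sqrt(6*sqrt(2) + 12)/16 - I*sqrt(6*sqrt(2) + 12)/16 - I*sqrt(2 - sqrt(2))/4 - I*sqrt(4 - 2*sqrt(2))/16 + I*sqrt(3*sqrt(2) + 6)/8 on |10>, -sqrt(sqrt(2) + 2)/4 - sqrt(2*sqrt(2) + 4)/16 + sqrt(12 - 6*sqrt(2))/16 + sqrt(6 - 3*sqrt(2))/8 - I*sqrt(2*sqrt(2) + 4)/16 + I*sqrt(12 - 6*sqrt(2))/16 + I*sqrt(6 - 3*sqrt(2))/8 + I*sqrt(sqrt(2) + 2)/4 on |11>.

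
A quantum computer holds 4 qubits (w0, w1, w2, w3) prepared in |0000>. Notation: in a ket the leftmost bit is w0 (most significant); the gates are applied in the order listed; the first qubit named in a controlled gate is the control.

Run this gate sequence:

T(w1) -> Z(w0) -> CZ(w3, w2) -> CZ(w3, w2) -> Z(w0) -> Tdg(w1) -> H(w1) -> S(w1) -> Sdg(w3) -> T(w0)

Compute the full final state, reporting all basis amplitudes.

The resulting statevector has amplitude sqrt(2)/2 on |0000>, sqrt(2)*I/2 on |0100>, and 0 on every other basis state. Key observation: the block from step 1 through step 6 cancels to the identity and can be dropped.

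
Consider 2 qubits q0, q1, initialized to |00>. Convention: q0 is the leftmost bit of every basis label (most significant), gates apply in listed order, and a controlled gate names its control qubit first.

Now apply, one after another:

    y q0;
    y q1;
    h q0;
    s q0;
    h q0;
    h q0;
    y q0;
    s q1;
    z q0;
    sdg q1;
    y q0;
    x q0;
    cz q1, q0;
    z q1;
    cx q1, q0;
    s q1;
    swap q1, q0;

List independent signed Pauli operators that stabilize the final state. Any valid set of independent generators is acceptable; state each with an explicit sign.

The stabilizer group can be generated by -IY, -ZI, among other valid generating sets.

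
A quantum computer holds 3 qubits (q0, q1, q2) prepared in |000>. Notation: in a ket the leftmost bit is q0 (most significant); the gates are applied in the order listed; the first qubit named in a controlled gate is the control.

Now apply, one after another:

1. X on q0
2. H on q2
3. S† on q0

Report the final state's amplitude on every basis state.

The final amplitudes are -sqrt(2)*I/2 on |100>, -sqrt(2)*I/2 on |101>, and 0 on every other basis state.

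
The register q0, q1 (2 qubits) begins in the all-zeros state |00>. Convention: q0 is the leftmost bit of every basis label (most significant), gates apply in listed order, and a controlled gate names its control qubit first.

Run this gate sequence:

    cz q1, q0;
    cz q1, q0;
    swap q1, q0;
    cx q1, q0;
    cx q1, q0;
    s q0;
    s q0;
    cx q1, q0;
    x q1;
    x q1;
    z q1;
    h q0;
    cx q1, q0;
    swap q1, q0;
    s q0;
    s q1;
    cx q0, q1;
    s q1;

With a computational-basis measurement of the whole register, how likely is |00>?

Outcome |00> occurs with probability 1/2.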